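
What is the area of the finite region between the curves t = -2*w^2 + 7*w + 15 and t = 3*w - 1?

72

Both boundary curves give t as a function of w, so integrate with respect to w. Setting them equal: -2*w^2 + 4*w + 16 = 0, i.e. -2*(w - 4)*(w + 2) = 0, so they meet at w = -2, 4.
For w in [-2, 4], t = -2*w^2 + 7*w + 15 is on the right; area = ∫[-2,4] (-2*w^2 + 4*w + 16) dw = 72.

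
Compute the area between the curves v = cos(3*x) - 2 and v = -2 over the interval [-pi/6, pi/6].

On [-pi/6, pi/6], (cos(3*x) - 2) - (-2) = cos(3*x) is ≥ 0 throughout, so the area is a single integral of |cos(3*x)|.
∫[-pi/6,pi/6] (cos(3*x)) dx = 2/3.

2/3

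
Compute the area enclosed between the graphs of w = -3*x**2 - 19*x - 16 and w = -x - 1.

Set the curves equal: -3*x**2 - 19*x - 16 = -x - 1, so -3*x**2 - 18*x - 15 = 0, which factors as -3*(x + 1)*(x + 5) = 0. The curves meet at x = -5, -1.
On [-5, -1], w = -3*x**2 - 19*x - 16 is on top; that piece has area ∫[-5,-1] (-3*x**2 - 18*x - 15) dx = 32.

32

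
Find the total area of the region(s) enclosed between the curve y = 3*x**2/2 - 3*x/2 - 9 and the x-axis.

The curve meets the x-axis where 3*x**2/2 - 3*x/2 - 9 = 0, i.e. 3*(x - 3)*(x + 2)/2 = 0, at x = -2, 3.
On [-2, 3] the curve lies below the axis; ∫[-2,3] (3*x**2/2 - 3*x/2 - 9) dx = -125/4, giving area 125/4.

125/4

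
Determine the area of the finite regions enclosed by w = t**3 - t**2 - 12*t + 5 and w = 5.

937/12

Set the curves equal: t**3 - t**2 - 12*t + 5 = 5, so t**3 - t**2 - 12*t = 0, which factors as t*(t - 4)*(t + 3) = 0. The curves meet at t = -3, 0, 4.
On [-3, 0], w = t**3 - t**2 - 12*t + 5 is on top; that piece has area ∫[-3,0] (t**3 - t**2 - 12*t) dt = 99/4.
On [0, 4], w = 5 is on top; that piece has area ∫[0,4] (-(t**3 - t**2 - 12*t)) dt = 160/3.
Total enclosed area = 99/4 + 160/3 = 937/12.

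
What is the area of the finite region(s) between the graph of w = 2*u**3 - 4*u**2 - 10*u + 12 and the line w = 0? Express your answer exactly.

253/6

The curve meets the u-axis where 2*u**3 - 4*u**2 - 10*u + 12 = 0, i.e. 2*(u - 3)*(u - 1)*(u + 2) = 0, at u = -2, 1, 3.
On [-2, 1] the curve lies above the axis; ∫[-2,1] (2*u**3 - 4*u**2 - 10*u + 12) du = 63/2, giving area 63/2.
On [1, 3] the curve lies below the axis; ∫[1,3] (2*u**3 - 4*u**2 - 10*u + 12) du = -32/3, giving area 32/3.
Total area = 63/2 + 32/3 = 253/6.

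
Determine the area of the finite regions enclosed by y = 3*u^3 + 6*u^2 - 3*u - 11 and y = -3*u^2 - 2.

24

Set the curves equal: 3*u^3 + 6*u^2 - 3*u - 11 = -3*u^2 - 2, so 3*u^3 + 9*u^2 - 3*u - 9 = 0, which factors as 3*(u - 1)*(u + 1)*(u + 3) = 0. The curves meet at u = -3, -1, 1.
On [-3, -1], y = 3*u^3 + 6*u^2 - 3*u - 11 is on top; that piece has area ∫[-3,-1] (3*u^3 + 9*u^2 - 3*u - 9) du = 12.
On [-1, 1], y = -3*u^2 - 2 is on top; that piece has area ∫[-1,1] (-(3*u^3 + 9*u^2 - 3*u - 9)) du = 12.
Total enclosed area = 12 + 12 = 24.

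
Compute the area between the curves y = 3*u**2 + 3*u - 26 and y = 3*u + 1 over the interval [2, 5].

52

The difference (3*u**2 + 3*u - 26) - (3*u + 1) = 3*u**2 - 27 changes sign at u = 3 inside [2, 5], so split the integral there.
∫[2,3] (3*u**2 - 27) du = -8; the area of that piece is 8.
∫[3,5] (3*u**2 - 27) du = 44.
Total area = 8 + 44 = 52.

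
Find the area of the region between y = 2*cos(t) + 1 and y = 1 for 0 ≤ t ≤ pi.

The difference (2*cos(t) + 1) - (1) = 2*cos(t) changes sign at t = pi/2 inside [0, pi], so split the integral there.
∫[0,pi/2] (2*cos(t)) dt = 2.
∫[pi/2,pi] (2*cos(t)) dt = -2; the area of that piece is 2.
Total area = 2 + 2 = 4.

4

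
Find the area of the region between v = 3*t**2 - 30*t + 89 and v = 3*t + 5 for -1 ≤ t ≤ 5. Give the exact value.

241

The difference (3*t**2 - 30*t + 89) - (3*t + 5) = 3*t**2 - 33*t + 84 changes sign at t = 4 inside [-1, 5], so split the integral there.
∫[-1,4] (3*t**2 - 33*t + 84) dt = 475/2.
∫[4,5] (3*t**2 - 33*t + 84) dt = -7/2; the area of that piece is 7/2.
Total area = 475/2 + 7/2 = 241.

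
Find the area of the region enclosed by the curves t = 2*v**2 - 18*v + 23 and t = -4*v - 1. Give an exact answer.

Both boundary curves give t as a function of v, so integrate with respect to v. Setting them equal: 2*v**2 - 14*v + 24 = 0, i.e. 2*(v - 4)*(v - 3) = 0, so they meet at v = 3, 4.
For v in [3, 4], t = 2*v**2 - 18*v + 23 is on the left; area = ∫[3,4] (-(2*v**2 - 14*v + 24)) dv = 1/3.

1/3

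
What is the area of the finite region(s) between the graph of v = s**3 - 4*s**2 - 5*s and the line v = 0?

443/6

The curve meets the s-axis where s**3 - 4*s**2 - 5*s = 0, i.e. s*(s - 5)*(s + 1) = 0, at s = -1, 0, 5.
On [-1, 0] the curve lies above the axis; ∫[-1,0] (s**3 - 4*s**2 - 5*s) ds = 11/12, giving area 11/12.
On [0, 5] the curve lies below the axis; ∫[0,5] (s**3 - 4*s**2 - 5*s) ds = -875/12, giving area 875/12.
Total area = 11/12 + 875/12 = 443/6.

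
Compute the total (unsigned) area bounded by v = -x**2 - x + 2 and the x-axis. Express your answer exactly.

9/2

The curve meets the x-axis where -x**2 - x + 2 = 0, i.e. -(x - 1)*(x + 2) = 0, at x = -2, 1.
On [-2, 1] the curve lies above the axis; ∫[-2,1] (-x**2 - x + 2) dx = 9/2, giving area 9/2.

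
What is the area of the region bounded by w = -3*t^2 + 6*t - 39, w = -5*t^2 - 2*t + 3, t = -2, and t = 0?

284/3

On [-2, 0], (-3*t^2 + 6*t - 39) - (-5*t^2 - 2*t + 3) = 2*t^2 + 8*t - 42 is ≤ 0 throughout, so the area is a single integral of |2*t^2 + 8*t - 42|.
∫[-2,0] (2*t^2 + 8*t - 42) dt = -284/3; the area of that piece is 284/3.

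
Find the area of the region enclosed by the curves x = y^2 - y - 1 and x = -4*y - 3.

Both boundary curves give x as a function of y, so integrate with respect to y. Setting them equal: y^2 + 3*y + 2 = 0, i.e. (y + 1)*(y + 2) = 0, so they meet at y = -2, -1.
For y in [-2, -1], x = y^2 - y - 1 is on the left; area = ∫[-2,-1] (-(y^2 + 3*y + 2)) dy = 1/6.

1/6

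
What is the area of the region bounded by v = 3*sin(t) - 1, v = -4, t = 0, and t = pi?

6 + 3*pi

On [0, pi], (3*sin(t) - 1) - (-4) = 3*sin(t) + 3 is ≥ 0 throughout, so the area is a single integral of |3*sin(t) + 3|.
∫[0,pi] (3*sin(t) + 3) dt = 6 + 3*pi.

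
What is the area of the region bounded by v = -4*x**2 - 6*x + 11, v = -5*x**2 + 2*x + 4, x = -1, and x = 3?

The difference (-4*x**2 - 6*x + 11) - (-5*x**2 + 2*x + 4) = x**2 - 8*x + 7 changes sign at x = 1 inside [-1, 3], so split the integral there.
∫[-1,1] (x**2 - 8*x + 7) dx = 44/3.
∫[1,3] (x**2 - 8*x + 7) dx = -28/3; the area of that piece is 28/3.
Total area = 44/3 + 28/3 = 24.

24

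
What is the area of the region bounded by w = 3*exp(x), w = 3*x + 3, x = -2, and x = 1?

On [-2, 1], (3*exp(x)) - (3*x + 3) = -3*x + 3*exp(x) - 3 is ≥ 0 throughout, so the area is a single integral of |-3*x + 3*exp(x) - 3|.
∫[-2,1] (-3*x + 3*exp(x) - 3) dx = -9/2 - 3*exp(-2) + 3*exp(1).

-9/2 - 3*exp(-2) + 3*exp(1)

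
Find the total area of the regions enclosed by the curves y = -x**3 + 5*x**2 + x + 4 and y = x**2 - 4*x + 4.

443/6

Set the curves equal: -x**3 + 5*x**2 + x + 4 = x**2 - 4*x + 4, so -x**3 + 4*x**2 + 5*x = 0, which factors as -x*(x - 5)*(x + 1) = 0. The curves meet at x = -1, 0, 5.
On [-1, 0], y = x**2 - 4*x + 4 is on top; that piece has area ∫[-1,0] (-(-x**3 + 4*x**2 + 5*x)) dx = 11/12.
On [0, 5], y = -x**3 + 5*x**2 + x + 4 is on top; that piece has area ∫[0,5] (-x**3 + 4*x**2 + 5*x) dx = 875/12.
Total enclosed area = 11/12 + 875/12 = 443/6.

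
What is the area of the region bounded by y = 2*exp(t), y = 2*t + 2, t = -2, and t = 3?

On [-2, 3], (2*exp(t)) - (2*t + 2) = -2*t + 2*exp(t) - 2 is ≥ 0 throughout, so the area is a single integral of |-2*t + 2*exp(t) - 2|.
∫[-2,3] (-2*t + 2*exp(t) - 2) dt = -15 - 2*exp(-2) + 2*exp(3).

-15 - 2*exp(-2) + 2*exp(3)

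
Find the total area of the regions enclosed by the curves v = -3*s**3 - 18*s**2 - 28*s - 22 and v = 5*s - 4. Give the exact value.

3/2

Set the curves equal: -3*s**3 - 18*s**2 - 28*s - 22 = 5*s - 4, so -3*s**3 - 18*s**2 - 33*s - 18 = 0, which factors as -3*(s + 1)*(s + 2)*(s + 3) = 0. The curves meet at s = -3, -2, -1.
On [-3, -2], v = 5*s - 4 is on top; that piece has area ∫[-3,-2] (-(-3*s**3 - 18*s**2 - 33*s - 18)) ds = 3/4.
On [-2, -1], v = -3*s**3 - 18*s**2 - 28*s - 22 is on top; that piece has area ∫[-2,-1] (-3*s**3 - 18*s**2 - 33*s - 18) ds = 3/4.
Total enclosed area = 3/4 + 3/4 = 3/2.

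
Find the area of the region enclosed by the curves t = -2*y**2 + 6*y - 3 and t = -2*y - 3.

64/3

Both boundary curves give t as a function of y, so integrate with respect to y. Setting them equal: -2*y**2 + 8*y = 0, i.e. -2*y*(y - 4) = 0, so they meet at y = 0, 4.
For y in [0, 4], t = -2*y**2 + 6*y - 3 is on the right; area = ∫[0,4] (-2*y**2 + 8*y) dy = 64/3.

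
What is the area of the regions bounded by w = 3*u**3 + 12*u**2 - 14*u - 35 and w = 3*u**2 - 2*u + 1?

Set the curves equal: 3*u**3 + 12*u**2 - 14*u - 35 = 3*u**2 - 2*u + 1, so 3*u**3 + 9*u**2 - 12*u - 36 = 0, which factors as 3*(u - 2)*(u + 2)*(u + 3) = 0. The curves meet at u = -3, -2, 2.
On [-3, -2], w = 3*u**3 + 12*u**2 - 14*u - 35 is on top; that piece has area ∫[-3,-2] (3*u**3 + 9*u**2 - 12*u - 36) du = 9/4.
On [-2, 2], w = 3*u**2 - 2*u + 1 is on top; that piece has area ∫[-2,2] (-(3*u**3 + 9*u**2 - 12*u - 36)) du = 96.
Total enclosed area = 9/4 + 96 = 393/4.

393/4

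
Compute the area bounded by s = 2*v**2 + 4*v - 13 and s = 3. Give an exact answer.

72

Both boundary curves give s as a function of v, so integrate with respect to v. Setting them equal: 2*v**2 + 4*v - 16 = 0, i.e. 2*(v - 2)*(v + 4) = 0, so they meet at v = -4, 2.
For v in [-4, 2], s = 2*v**2 + 4*v - 13 is on the left; area = ∫[-4,2] (-(2*v**2 + 4*v - 16)) dv = 72.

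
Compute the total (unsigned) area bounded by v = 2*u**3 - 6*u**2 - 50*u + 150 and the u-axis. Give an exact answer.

1048

The curve meets the u-axis where 2*u**3 - 6*u**2 - 50*u + 150 = 0, i.e. 2*(u - 5)*(u - 3)*(u + 5) = 0, at u = -5, 3, 5.
On [-5, 3] the curve lies above the axis; ∫[-5,3] (2*u**3 - 6*u**2 - 50*u + 150) du = 1024, giving area 1024.
On [3, 5] the curve lies below the axis; ∫[3,5] (2*u**3 - 6*u**2 - 50*u + 150) du = -24, giving area 24.
Total area = 1024 + 24 = 1048.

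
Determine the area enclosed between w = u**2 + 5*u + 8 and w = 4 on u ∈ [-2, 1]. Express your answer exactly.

The difference (u**2 + 5*u + 8) - (4) = u**2 + 5*u + 4 changes sign at u = -1 inside [-2, 1], so split the integral there.
∫[-2,-1] (u**2 + 5*u + 4) du = -7/6; the area of that piece is 7/6.
∫[-1,1] (u**2 + 5*u + 4) du = 26/3.
Total area = 7/6 + 26/3 = 59/6.

59/6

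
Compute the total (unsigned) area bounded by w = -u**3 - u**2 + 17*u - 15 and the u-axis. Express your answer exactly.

568/3

The curve meets the u-axis where -u**3 - u**2 + 17*u - 15 = 0, i.e. -(u - 3)*(u - 1)*(u + 5) = 0, at u = -5, 1, 3.
On [-5, 1] the curve lies below the axis; ∫[-5,1] (-u**3 - u**2 + 17*u - 15) du = -180, giving area 180.
On [1, 3] the curve lies above the axis; ∫[1,3] (-u**3 - u**2 + 17*u - 15) du = 28/3, giving area 28/3.
Total area = 180 + 28/3 = 568/3.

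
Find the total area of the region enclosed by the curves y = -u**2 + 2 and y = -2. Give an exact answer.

Set the curves equal: -u**2 + 2 = -2, so -u**2 + 4 = 0, which factors as -(u - 2)*(u + 2) = 0. The curves meet at u = -2, 2.
On [-2, 2], y = -u**2 + 2 is on top; that piece has area ∫[-2,2] (-u**2 + 4) du = 32/3.

32/3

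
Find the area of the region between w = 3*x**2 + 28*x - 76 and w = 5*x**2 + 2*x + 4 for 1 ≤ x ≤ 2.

On [1, 2], (3*x**2 + 28*x - 76) - (5*x**2 + 2*x + 4) = -2*x**2 + 26*x - 80 is ≤ 0 throughout, so the area is a single integral of |-2*x**2 + 26*x - 80|.
∫[1,2] (-2*x**2 + 26*x - 80) dx = -137/3; the area of that piece is 137/3.

137/3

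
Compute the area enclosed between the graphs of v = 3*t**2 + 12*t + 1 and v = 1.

32

Set the curves equal: 3*t**2 + 12*t + 1 = 1, so 3*t**2 + 12*t = 0, which factors as 3*t*(t + 4) = 0. The curves meet at t = -4, 0.
On [-4, 0], v = 1 is on top; that piece has area ∫[-4,0] (-(3*t**2 + 12*t)) dt = 32.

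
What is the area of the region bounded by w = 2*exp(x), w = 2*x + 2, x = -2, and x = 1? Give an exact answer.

On [-2, 1], (2*exp(x)) - (2*x + 2) = -2*x + 2*exp(x) - 2 is ≥ 0 throughout, so the area is a single integral of |-2*x + 2*exp(x) - 2|.
∫[-2,1] (-2*x + 2*exp(x) - 2) dx = -3 - 2*exp(-2) + 2*exp(1).

-3 - 2*exp(-2) + 2*exp(1)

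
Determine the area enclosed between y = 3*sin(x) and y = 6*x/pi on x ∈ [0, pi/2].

On [0, pi/2], (3*sin(x)) - (6*x/pi) = -6*x/pi + 3*sin(x) is ≥ 0 throughout, so the area is a single integral of |-6*x/pi + 3*sin(x)|.
∫[0,pi/2] (-6*x/pi + 3*sin(x)) dx = 3 - 3*pi/4.

3 - 3*pi/4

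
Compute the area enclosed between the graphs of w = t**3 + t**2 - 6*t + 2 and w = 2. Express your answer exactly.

253/12

Set the curves equal: t**3 + t**2 - 6*t + 2 = 2, so t**3 + t**2 - 6*t = 0, which factors as t*(t - 2)*(t + 3) = 0. The curves meet at t = -3, 0, 2.
On [-3, 0], w = t**3 + t**2 - 6*t + 2 is on top; that piece has area ∫[-3,0] (t**3 + t**2 - 6*t) dt = 63/4.
On [0, 2], w = 2 is on top; that piece has area ∫[0,2] (-(t**3 + t**2 - 6*t)) dt = 16/3.
Total enclosed area = 63/4 + 16/3 = 253/12.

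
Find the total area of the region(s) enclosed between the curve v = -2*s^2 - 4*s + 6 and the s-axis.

64/3

The curve meets the s-axis where -2*s^2 - 4*s + 6 = 0, i.e. -2*(s - 1)*(s + 3) = 0, at s = -3, 1.
On [-3, 1] the curve lies above the axis; ∫[-3,1] (-2*s^2 - 4*s + 6) ds = 64/3, giving area 64/3.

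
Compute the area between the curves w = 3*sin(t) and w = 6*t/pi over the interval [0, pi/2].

3 - 3*pi/4

On [0, pi/2], (3*sin(t)) - (6*t/pi) = -6*t/pi + 3*sin(t) is ≥ 0 throughout, so the area is a single integral of |-6*t/pi + 3*sin(t)|.
∫[0,pi/2] (-6*t/pi + 3*sin(t)) dt = 3 - 3*pi/4.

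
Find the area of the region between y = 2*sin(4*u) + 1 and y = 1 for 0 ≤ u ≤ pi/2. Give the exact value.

The difference (2*sin(4*u) + 1) - (1) = 2*sin(4*u) changes sign at u = pi/4 inside [0, pi/2], so split the integral there.
∫[0,pi/4] (2*sin(4*u)) du = 1.
∫[pi/4,pi/2] (2*sin(4*u)) du = -1; the area of that piece is 1.
Total area = 1 + 1 = 2.

2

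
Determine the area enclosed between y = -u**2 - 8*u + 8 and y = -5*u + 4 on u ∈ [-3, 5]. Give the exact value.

80

The difference (-u**2 - 8*u + 8) - (-5*u + 4) = -u**2 - 3*u + 4 changes sign at u = 1 inside [-3, 5], so split the integral there.
∫[-3,1] (-u**2 - 3*u + 4) du = 56/3.
∫[1,5] (-u**2 - 3*u + 4) du = -184/3; the area of that piece is 184/3.
Total area = 56/3 + 184/3 = 80.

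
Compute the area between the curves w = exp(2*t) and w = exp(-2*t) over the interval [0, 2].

On [0, 2], (exp(2*t)) - (exp(-2*t)) = exp(2*t) - exp(-2*t) is ≥ 0 throughout, so the area is a single integral of |exp(2*t) - exp(-2*t)|.
∫[0,2] (exp(2*t) - exp(-2*t)) dt = -1 + exp(-4)/2 + exp(4)/2.

-1 + exp(-4)/2 + exp(4)/2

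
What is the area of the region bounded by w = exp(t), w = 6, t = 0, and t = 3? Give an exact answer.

The difference (exp(t)) - (6) = exp(t) - 6 changes sign at t = log(6) inside [0, 3], so split the integral there.
∫[0,log(6)] (exp(t) - 6) dt = 5 - log(46656); the area of that piece is -5 + log(46656).
∫[log(6),3] (exp(t) - 6) dt = -24 + 6*log(6) + exp(3).
Total area = (-5 + log(46656)) + (-24 + 6*log(6) + exp(3)) = -29 + exp(3) + 12*log(6).

-29 + exp(3) + 12*log(6)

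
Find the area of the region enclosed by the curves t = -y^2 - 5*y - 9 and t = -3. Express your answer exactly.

1/6

Both boundary curves give t as a function of y, so integrate with respect to y. Setting them equal: -y^2 - 5*y - 6 = 0, i.e. -(y + 2)*(y + 3) = 0, so they meet at y = -3, -2.
For y in [-3, -2], t = -y^2 - 5*y - 9 is on the right; area = ∫[-3,-2] (-y^2 - 5*y - 6) dy = 1/6.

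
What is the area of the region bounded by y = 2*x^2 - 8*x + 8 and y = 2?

Set the curves equal: 2*x^2 - 8*x + 8 = 2, so 2*x^2 - 8*x + 6 = 0, which factors as 2*(x - 3)*(x - 1) = 0. The curves meet at x = 1, 3.
On [1, 3], y = 2 is on top; that piece has area ∫[1,3] (-(2*x^2 - 8*x + 6)) dx = 8/3.

8/3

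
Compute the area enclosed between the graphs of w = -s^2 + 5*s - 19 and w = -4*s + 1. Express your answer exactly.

Set the curves equal: -s^2 + 5*s - 19 = -4*s + 1, so -s^2 + 9*s - 20 = 0, which factors as -(s - 5)*(s - 4) = 0. The curves meet at s = 4, 5.
On [4, 5], w = -s^2 + 5*s - 19 is on top; that piece has area ∫[4,5] (-s^2 + 9*s - 20) ds = 1/6.

1/6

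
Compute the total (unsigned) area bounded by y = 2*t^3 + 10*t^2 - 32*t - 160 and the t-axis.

The curve meets the t-axis where 2*t^3 + 10*t^2 - 32*t - 160 = 0, i.e. 2*(t - 4)*(t + 4)*(t + 5) = 0, at t = -5, -4, 4.
On [-5, -4] the curve lies above the axis; ∫[-5,-4] (2*t^3 + 10*t^2 - 32*t - 160) dt = 17/6, giving area 17/6.
On [-4, 4] the curve lies below the axis; ∫[-4,4] (2*t^3 + 10*t^2 - 32*t - 160) dt = -2560/3, giving area 2560/3.
Total area = 17/6 + 2560/3 = 5137/6.

5137/6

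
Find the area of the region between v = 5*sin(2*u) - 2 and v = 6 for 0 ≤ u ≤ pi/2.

On [0, pi/2], (5*sin(2*u) - 2) - (6) = 5*sin(2*u) - 8 is ≤ 0 throughout, so the area is a single integral of |5*sin(2*u) - 8|.
∫[0,pi/2] (5*sin(2*u) - 8) du = 5 - 4*pi; the area of that piece is -5 + 4*pi.

-5 + 4*pi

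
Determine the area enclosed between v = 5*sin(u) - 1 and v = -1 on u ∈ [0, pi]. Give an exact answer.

On [0, pi], (5*sin(u) - 1) - (-1) = 5*sin(u) is ≥ 0 throughout, so the area is a single integral of |5*sin(u)|.
∫[0,pi] (5*sin(u)) du = 10.

10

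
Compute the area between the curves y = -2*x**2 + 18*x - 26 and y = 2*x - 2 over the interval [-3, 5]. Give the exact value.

604/3

The difference (-2*x**2 + 18*x - 26) - (2*x - 2) = -2*x**2 + 16*x - 24 changes sign at x = 2 inside [-3, 5], so split the integral there.
∫[-3,2] (-2*x**2 + 16*x - 24) dx = -550/3; the area of that piece is 550/3.
∫[2,5] (-2*x**2 + 16*x - 24) dx = 18.
Total area = 550/3 + 18 = 604/3.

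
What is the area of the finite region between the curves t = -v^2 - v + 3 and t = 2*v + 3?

Both boundary curves give t as a function of v, so integrate with respect to v. Setting them equal: -v^2 - 3*v = 0, i.e. -v*(v + 3) = 0, so they meet at v = -3, 0.
For v in [-3, 0], t = -v^2 - v + 3 is on the right; area = ∫[-3,0] (-v^2 - 3*v) dv = 9/2.

9/2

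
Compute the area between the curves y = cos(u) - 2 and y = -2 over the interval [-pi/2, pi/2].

On [-pi/2, pi/2], (cos(u) - 2) - (-2) = cos(u) is ≥ 0 throughout, so the area is a single integral of |cos(u)|.
∫[-pi/2,pi/2] (cos(u)) du = 2.

2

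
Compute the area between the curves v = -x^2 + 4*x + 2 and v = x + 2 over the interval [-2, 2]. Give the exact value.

The difference (-x^2 + 4*x + 2) - (x + 2) = -x^2 + 3*x changes sign at x = 0 inside [-2, 2], so split the integral there.
∫[-2,0] (-x^2 + 3*x) dx = -26/3; the area of that piece is 26/3.
∫[0,2] (-x^2 + 3*x) dx = 10/3.
Total area = 26/3 + 10/3 = 12.

12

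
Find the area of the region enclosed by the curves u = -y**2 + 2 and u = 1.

Both boundary curves give u as a function of y, so integrate with respect to y. Setting them equal: -y**2 + 1 = 0, i.e. -(y - 1)*(y + 1) = 0, so they meet at y = -1, 1.
For y in [-1, 1], u = -y**2 + 2 is on the right; area = ∫[-1,1] (-y**2 + 1) dy = 4/3.

4/3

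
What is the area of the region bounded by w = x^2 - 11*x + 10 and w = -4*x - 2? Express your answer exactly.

1/6

Set the curves equal: x^2 - 11*x + 10 = -4*x - 2, so x^2 - 7*x + 12 = 0, which factors as (x - 4)*(x - 3) = 0. The curves meet at x = 3, 4.
On [3, 4], w = -4*x - 2 is on top; that piece has area ∫[3,4] (-(x^2 - 7*x + 12)) dx = 1/6.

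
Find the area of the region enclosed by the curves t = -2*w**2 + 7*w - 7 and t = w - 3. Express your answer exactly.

Both boundary curves give t as a function of w, so integrate with respect to w. Setting them equal: -2*w**2 + 6*w - 4 = 0, i.e. -2*(w - 2)*(w - 1) = 0, so they meet at w = 1, 2.
For w in [1, 2], t = -2*w**2 + 7*w - 7 is on the right; area = ∫[1,2] (-2*w**2 + 6*w - 4) dw = 1/3.

1/3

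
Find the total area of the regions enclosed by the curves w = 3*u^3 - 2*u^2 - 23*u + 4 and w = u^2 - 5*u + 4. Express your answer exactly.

253/4

Set the curves equal: 3*u^3 - 2*u^2 - 23*u + 4 = u^2 - 5*u + 4, so 3*u^3 - 3*u^2 - 18*u = 0, which factors as 3*u*(u - 3)*(u + 2) = 0. The curves meet at u = -2, 0, 3.
On [-2, 0], w = 3*u^3 - 2*u^2 - 23*u + 4 is on top; that piece has area ∫[-2,0] (3*u^3 - 3*u^2 - 18*u) du = 16.
On [0, 3], w = u^2 - 5*u + 4 is on top; that piece has area ∫[0,3] (-(3*u^3 - 3*u^2 - 18*u)) du = 189/4.
Total enclosed area = 16 + 189/4 = 253/4.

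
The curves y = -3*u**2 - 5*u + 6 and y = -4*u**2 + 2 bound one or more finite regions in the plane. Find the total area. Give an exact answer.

Set the curves equal: -3*u**2 - 5*u + 6 = -4*u**2 + 2, so u**2 - 5*u + 4 = 0, which factors as (u - 4)*(u - 1) = 0. The curves meet at u = 1, 4.
On [1, 4], y = -4*u**2 + 2 is on top; that piece has area ∫[1,4] (-(u**2 - 5*u + 4)) du = 9/2.

9/2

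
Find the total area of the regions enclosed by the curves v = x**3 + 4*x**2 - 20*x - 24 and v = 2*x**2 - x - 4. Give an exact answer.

2521/12

Set the curves equal: x**3 + 4*x**2 - 20*x - 24 = 2*x**2 - x - 4, so x**3 + 2*x**2 - 19*x - 20 = 0, which factors as (x - 4)*(x + 1)*(x + 5) = 0. The curves meet at x = -5, -1, 4.
On [-5, -1], v = x**3 + 4*x**2 - 20*x - 24 is on top; that piece has area ∫[-5,-1] (x**3 + 2*x**2 - 19*x - 20) dx = 224/3.
On [-1, 4], v = 2*x**2 - x - 4 is on top; that piece has area ∫[-1,4] (-(x**3 + 2*x**2 - 19*x - 20)) dx = 1625/12.
Total enclosed area = 224/3 + 1625/12 = 2521/12.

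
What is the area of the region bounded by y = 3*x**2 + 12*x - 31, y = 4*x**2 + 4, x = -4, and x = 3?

On [-4, 3], (3*x**2 + 12*x - 31) - (4*x**2 + 4) = -x**2 + 12*x - 35 is ≤ 0 throughout, so the area is a single integral of |-x**2 + 12*x - 35|.
∫[-4,3] (-x**2 + 12*x - 35) dx = -952/3; the area of that piece is 952/3.

952/3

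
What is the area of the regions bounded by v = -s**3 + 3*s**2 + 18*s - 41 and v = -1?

999/4

Set the curves equal: -s**3 + 3*s**2 + 18*s - 41 = -1, so -s**3 + 3*s**2 + 18*s - 40 = 0, which factors as -(s - 5)*(s - 2)*(s + 4) = 0. The curves meet at s = -4, 2, 5.
On [-4, 2], v = -1 is on top; that piece has area ∫[-4,2] (-(-s**3 + 3*s**2 + 18*s - 40)) ds = 216.
On [2, 5], v = -s**3 + 3*s**2 + 18*s - 41 is on top; that piece has area ∫[2,5] (-s**3 + 3*s**2 + 18*s - 40) ds = 135/4.
Total enclosed area = 216 + 135/4 = 999/4.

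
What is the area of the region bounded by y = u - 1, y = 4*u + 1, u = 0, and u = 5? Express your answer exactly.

95/2

On [0, 5], (u - 1) - (4*u + 1) = -3*u - 2 is ≤ 0 throughout, so the area is a single integral of |-3*u - 2|.
∫[0,5] (-3*u - 2) du = -95/2; the area of that piece is 95/2.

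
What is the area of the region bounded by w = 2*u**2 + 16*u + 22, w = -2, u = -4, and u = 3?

The difference (2*u**2 + 16*u + 22) - (-2) = 2*u**2 + 16*u + 24 changes sign at u = -2 inside [-4, 3], so split the integral there.
∫[-4,-2] (2*u**2 + 16*u + 24) du = -32/3; the area of that piece is 32/3.
∫[-2,3] (2*u**2 + 16*u + 24) du = 550/3.
Total area = 32/3 + 550/3 = 194.

194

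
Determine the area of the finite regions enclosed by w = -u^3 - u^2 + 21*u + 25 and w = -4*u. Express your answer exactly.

Set the curves equal: -u^3 - u^2 + 21*u + 25 = -4*u, so -u^3 - u^2 + 25*u + 25 = 0, which factors as -(u - 5)*(u + 1)*(u + 5) = 0. The curves meet at u = -5, -1, 5.
On [-5, -1], w = -4*u is on top; that piece has area ∫[-5,-1] (-(-u^3 - u^2 + 25*u + 25)) du = 256/3.
On [-1, 5], w = -u^3 - u^2 + 21*u + 25 is on top; that piece has area ∫[-1,5] (-u^3 - u^2 + 25*u + 25) du = 252.
Total enclosed area = 256/3 + 252 = 1012/3.

1012/3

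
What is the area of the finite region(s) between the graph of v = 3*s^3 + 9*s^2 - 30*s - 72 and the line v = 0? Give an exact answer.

1221/4

The curve meets the s-axis where 3*s^3 + 9*s^2 - 30*s - 72 = 0, i.e. 3*(s - 3)*(s + 2)*(s + 4) = 0, at s = -4, -2, 3.
On [-4, -2] the curve lies above the axis; ∫[-4,-2] (3*s^3 + 9*s^2 - 30*s - 72) ds = 24, giving area 24.
On [-2, 3] the curve lies below the axis; ∫[-2,3] (3*s^3 + 9*s^2 - 30*s - 72) ds = -1125/4, giving area 1125/4.
Total area = 24 + 1125/4 = 1221/4.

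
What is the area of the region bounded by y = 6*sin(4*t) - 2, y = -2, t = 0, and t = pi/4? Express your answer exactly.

3

On [0, pi/4], (6*sin(4*t) - 2) - (-2) = 6*sin(4*t) is ≥ 0 throughout, so the area is a single integral of |6*sin(4*t)|.
∫[0,pi/4] (6*sin(4*t)) dt = 3.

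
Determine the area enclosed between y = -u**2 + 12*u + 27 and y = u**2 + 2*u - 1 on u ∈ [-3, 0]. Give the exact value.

The difference (-u**2 + 12*u + 27) - (u**2 + 2*u - 1) = -2*u**2 + 10*u + 28 changes sign at u = -2 inside [-3, 0], so split the integral there.
∫[-3,-2] (-2*u**2 + 10*u + 28) du = -29/3; the area of that piece is 29/3.
∫[-2,0] (-2*u**2 + 10*u + 28) du = 92/3.
Total area = 29/3 + 92/3 = 121/3.

121/3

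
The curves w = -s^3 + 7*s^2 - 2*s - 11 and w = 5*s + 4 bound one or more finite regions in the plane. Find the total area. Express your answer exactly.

Set the curves equal: -s^3 + 7*s^2 - 2*s - 11 = 5*s + 4, so -s^3 + 7*s^2 - 7*s - 15 = 0, which factors as -(s - 5)*(s - 3)*(s + 1) = 0. The curves meet at s = -1, 3, 5.
On [-1, 3], w = 5*s + 4 is on top; that piece has area ∫[-1,3] (-(-s^3 + 7*s^2 - 7*s - 15)) ds = 128/3.
On [3, 5], w = -s^3 + 7*s^2 - 2*s - 11 is on top; that piece has area ∫[3,5] (-s^3 + 7*s^2 - 7*s - 15) ds = 20/3.
Total enclosed area = 128/3 + 20/3 = 148/3.

148/3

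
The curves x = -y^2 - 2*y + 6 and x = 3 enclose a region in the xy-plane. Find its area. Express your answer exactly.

Both boundary curves give x as a function of y, so integrate with respect to y. Setting them equal: -y^2 - 2*y + 3 = 0, i.e. -(y - 1)*(y + 3) = 0, so they meet at y = -3, 1.
For y in [-3, 1], x = -y^2 - 2*y + 6 is on the right; area = ∫[-3,1] (-y^2 - 2*y + 3) dy = 32/3.

32/3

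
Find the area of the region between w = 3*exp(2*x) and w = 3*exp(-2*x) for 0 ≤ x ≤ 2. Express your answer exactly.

On [0, 2], (3*exp(2*x)) - (3*exp(-2*x)) = 3*exp(2*x) - 3*exp(-2*x) is ≥ 0 throughout, so the area is a single integral of |3*exp(2*x) - 3*exp(-2*x)|.
∫[0,2] (3*exp(2*x) - 3*exp(-2*x)) dx = -3 + 3*exp(-4)/2 + 3*exp(4)/2.

-3 + 3*exp(-4)/2 + 3*exp(4)/2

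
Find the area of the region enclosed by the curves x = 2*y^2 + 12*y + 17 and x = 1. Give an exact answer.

8/3

Both boundary curves give x as a function of y, so integrate with respect to y. Setting them equal: 2*y^2 + 12*y + 16 = 0, i.e. 2*(y + 2)*(y + 4) = 0, so they meet at y = -4, -2.
For y in [-4, -2], x = 2*y^2 + 12*y + 17 is on the left; area = ∫[-4,-2] (-(2*y^2 + 12*y + 16)) dy = 8/3.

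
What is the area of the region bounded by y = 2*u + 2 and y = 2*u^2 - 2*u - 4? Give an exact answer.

64/3

Set the curves equal: 2*u + 2 = 2*u^2 - 2*u - 4, so -2*u^2 + 4*u + 6 = 0, which factors as -2*(u - 3)*(u + 1) = 0. The curves meet at u = -1, 3.
On [-1, 3], y = 2*u + 2 is on top; that piece has area ∫[-1,3] (-2*u^2 + 4*u + 6) du = 64/3.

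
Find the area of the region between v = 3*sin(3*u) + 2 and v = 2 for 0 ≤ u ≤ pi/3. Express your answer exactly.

2

On [0, pi/3], (3*sin(3*u) + 2) - (2) = 3*sin(3*u) is ≥ 0 throughout, so the area is a single integral of |3*sin(3*u)|.
∫[0,pi/3] (3*sin(3*u)) du = 2.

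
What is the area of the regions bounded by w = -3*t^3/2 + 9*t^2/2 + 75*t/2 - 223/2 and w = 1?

Set the curves equal: -3*t^3/2 + 9*t^2/2 + 75*t/2 - 223/2 = 1, so -3*t^3/2 + 9*t^2/2 + 75*t/2 - 225/2 = 0, which factors as -3*(t - 5)*(t - 3)*(t + 5)/2 = 0. The curves meet at t = -5, 3, 5.
On [-5, 3], w = 1 is on top; that piece has area ∫[-5,3] (-(-3*t^3/2 + 9*t^2/2 + 75*t/2 - 225/2)) dt = 768.
On [3, 5], w = -3*t^3/2 + 9*t^2/2 + 75*t/2 - 223/2 is on top; that piece has area ∫[3,5] (-3*t^3/2 + 9*t^2/2 + 75*t/2 - 225/2) dt = 18.
Total enclosed area = 768 + 18 = 786.

786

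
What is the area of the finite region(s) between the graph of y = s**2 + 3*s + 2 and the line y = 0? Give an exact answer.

1/6

The curve meets the s-axis where s**2 + 3*s + 2 = 0, i.e. (s + 1)*(s + 2) = 0, at s = -2, -1.
On [-2, -1] the curve lies below the axis; ∫[-2,-1] (s**2 + 3*s + 2) ds = -1/6, giving area 1/6.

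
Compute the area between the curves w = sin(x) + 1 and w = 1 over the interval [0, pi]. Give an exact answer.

On [0, pi], (sin(x) + 1) - (1) = sin(x) is ≥ 0 throughout, so the area is a single integral of |sin(x)|.
∫[0,pi] (sin(x)) dx = 2.

2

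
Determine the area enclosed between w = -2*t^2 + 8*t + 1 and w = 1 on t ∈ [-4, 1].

The difference (-2*t^2 + 8*t + 1) - (1) = -2*t^2 + 8*t changes sign at t = 0 inside [-4, 1], so split the integral there.
∫[-4,0] (-2*t^2 + 8*t) dt = -320/3; the area of that piece is 320/3.
∫[0,1] (-2*t^2 + 8*t) dt = 10/3.
Total area = 320/3 + 10/3 = 110.

110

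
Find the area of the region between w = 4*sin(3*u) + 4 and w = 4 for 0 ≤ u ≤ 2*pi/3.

16/3

The difference (4*sin(3*u) + 4) - (4) = 4*sin(3*u) changes sign at u = pi/3 inside [0, 2*pi/3], so split the integral there.
∫[0,pi/3] (4*sin(3*u)) du = 8/3.
∫[pi/3,2*pi/3] (4*sin(3*u)) du = -8/3; the area of that piece is 8/3.
Total area = 8/3 + 8/3 = 16/3.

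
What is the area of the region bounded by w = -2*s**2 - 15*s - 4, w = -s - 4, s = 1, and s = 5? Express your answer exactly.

On [1, 5], (-2*s**2 - 15*s - 4) - (-s - 4) = -2*s**2 - 14*s is ≤ 0 throughout, so the area is a single integral of |-2*s**2 - 14*s|.
∫[1,5] (-2*s**2 - 14*s) ds = -752/3; the area of that piece is 752/3.

752/3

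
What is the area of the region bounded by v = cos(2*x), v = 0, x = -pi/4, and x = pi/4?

1

On [-pi/4, pi/4], (cos(2*x)) - (0) = cos(2*x) is ≥ 0 throughout, so the area is a single integral of |cos(2*x)|.
∫[-pi/4,pi/4] (cos(2*x)) dx = 1.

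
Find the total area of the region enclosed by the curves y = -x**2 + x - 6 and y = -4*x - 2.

9/2

Set the curves equal: -x**2 + x - 6 = -4*x - 2, so -x**2 + 5*x - 4 = 0, which factors as -(x - 4)*(x - 1) = 0. The curves meet at x = 1, 4.
On [1, 4], y = -x**2 + x - 6 is on top; that piece has area ∫[1,4] (-x**2 + 5*x - 4) dx = 9/2.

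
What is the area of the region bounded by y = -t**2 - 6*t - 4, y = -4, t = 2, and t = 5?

102

On [2, 5], (-t**2 - 6*t - 4) - (-4) = -t**2 - 6*t is ≤ 0 throughout, so the area is a single integral of |-t**2 - 6*t|.
∫[2,5] (-t**2 - 6*t) dt = -102; the area of that piece is 102.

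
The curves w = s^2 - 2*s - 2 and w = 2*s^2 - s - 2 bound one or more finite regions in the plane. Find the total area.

Set the curves equal: s^2 - 2*s - 2 = 2*s^2 - s - 2, so -s^2 - s = 0, which factors as -s*(s + 1) = 0. The curves meet at s = -1, 0.
On [-1, 0], w = s^2 - 2*s - 2 is on top; that piece has area ∫[-1,0] (-s^2 - s) ds = 1/6.

1/6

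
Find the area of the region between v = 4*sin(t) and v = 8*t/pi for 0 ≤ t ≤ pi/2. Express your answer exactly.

On [0, pi/2], (4*sin(t)) - (8*t/pi) = -8*t/pi + 4*sin(t) is ≥ 0 throughout, so the area is a single integral of |-8*t/pi + 4*sin(t)|.
∫[0,pi/2] (-8*t/pi + 4*sin(t)) dt = 4 - pi.

4 - pi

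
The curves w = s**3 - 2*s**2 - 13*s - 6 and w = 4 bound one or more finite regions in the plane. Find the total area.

1741/12

Set the curves equal: s**3 - 2*s**2 - 13*s - 6 = 4, so s**3 - 2*s**2 - 13*s - 10 = 0, which factors as (s - 5)*(s + 1)*(s + 2) = 0. The curves meet at s = -2, -1, 5.
On [-2, -1], w = s**3 - 2*s**2 - 13*s - 6 is on top; that piece has area ∫[-2,-1] (s**3 - 2*s**2 - 13*s - 10) ds = 13/12.
On [-1, 5], w = 4 is on top; that piece has area ∫[-1,5] (-(s**3 - 2*s**2 - 13*s - 10)) ds = 144.
Total enclosed area = 13/12 + 144 = 1741/12.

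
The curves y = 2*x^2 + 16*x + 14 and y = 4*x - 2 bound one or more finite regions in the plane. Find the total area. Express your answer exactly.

Set the curves equal: 2*x^2 + 16*x + 14 = 4*x - 2, so 2*x^2 + 12*x + 16 = 0, which factors as 2*(x + 2)*(x + 4) = 0. The curves meet at x = -4, -2.
On [-4, -2], y = 4*x - 2 is on top; that piece has area ∫[-4,-2] (-(2*x^2 + 12*x + 16)) dx = 8/3.

8/3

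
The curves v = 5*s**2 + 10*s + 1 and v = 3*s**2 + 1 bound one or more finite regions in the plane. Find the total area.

125/3

Set the curves equal: 5*s**2 + 10*s + 1 = 3*s**2 + 1, so 2*s**2 + 10*s = 0, which factors as 2*s*(s + 5) = 0. The curves meet at s = -5, 0.
On [-5, 0], v = 3*s**2 + 1 is on top; that piece has area ∫[-5,0] (-(2*s**2 + 10*s)) ds = 125/3.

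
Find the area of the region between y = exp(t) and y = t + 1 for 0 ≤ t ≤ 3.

On [0, 3], (exp(t)) - (t + 1) = -t + exp(t) - 1 is ≥ 0 throughout, so the area is a single integral of |-t + exp(t) - 1|.
∫[0,3] (-t + exp(t) - 1) dt = -17/2 + exp(3).

-17/2 + exp(3)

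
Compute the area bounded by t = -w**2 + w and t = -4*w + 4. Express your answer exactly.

9/2

Both boundary curves give t as a function of w, so integrate with respect to w. Setting them equal: -w**2 + 5*w - 4 = 0, i.e. -(w - 4)*(w - 1) = 0, so they meet at w = 1, 4.
For w in [1, 4], t = -w**2 + w is on the right; area = ∫[1,4] (-w**2 + 5*w - 4) dw = 9/2.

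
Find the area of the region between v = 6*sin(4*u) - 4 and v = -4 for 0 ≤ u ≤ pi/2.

6

The difference (6*sin(4*u) - 4) - (-4) = 6*sin(4*u) changes sign at u = pi/4 inside [0, pi/2], so split the integral there.
∫[0,pi/4] (6*sin(4*u)) du = 3.
∫[pi/4,pi/2] (6*sin(4*u)) du = -3; the area of that piece is 3.
Total area = 3 + 3 = 6.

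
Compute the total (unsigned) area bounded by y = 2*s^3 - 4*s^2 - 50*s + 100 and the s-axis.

2459/3

The curve meets the s-axis where 2*s^3 - 4*s^2 - 50*s + 100 = 0, i.e. 2*(s - 5)*(s - 2)*(s + 5) = 0, at s = -5, 2, 5.
On [-5, 2] the curve lies above the axis; ∫[-5,2] (2*s^3 - 4*s^2 - 50*s + 100) ds = 4459/6, giving area 4459/6.
On [2, 5] the curve lies below the axis; ∫[2,5] (2*s^3 - 4*s^2 - 50*s + 100) ds = -153/2, giving area 153/2.
Total area = 4459/6 + 153/2 = 2459/3.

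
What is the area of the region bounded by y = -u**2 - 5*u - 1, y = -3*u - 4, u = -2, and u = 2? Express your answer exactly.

The difference (-u**2 - 5*u - 1) - (-3*u - 4) = -u**2 - 2*u + 3 changes sign at u = 1 inside [-2, 2], so split the integral there.
∫[-2,1] (-u**2 - 2*u + 3) du = 9.
∫[1,2] (-u**2 - 2*u + 3) du = -7/3; the area of that piece is 7/3.
Total area = 9 + 7/3 = 34/3.

34/3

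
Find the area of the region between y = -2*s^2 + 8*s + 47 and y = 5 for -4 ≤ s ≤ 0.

The difference (-2*s^2 + 8*s + 47) - (5) = -2*s^2 + 8*s + 42 changes sign at s = -3 inside [-4, 0], so split the integral there.
∫[-4,-3] (-2*s^2 + 8*s + 42) ds = -32/3; the area of that piece is 32/3.
∫[-3,0] (-2*s^2 + 8*s + 42) ds = 72.
Total area = 32/3 + 72 = 248/3.

248/3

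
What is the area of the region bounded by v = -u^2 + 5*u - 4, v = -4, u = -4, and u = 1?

The difference (-u^2 + 5*u - 4) - (-4) = -u^2 + 5*u changes sign at u = 0 inside [-4, 1], so split the integral there.
∫[-4,0] (-u^2 + 5*u) du = -184/3; the area of that piece is 184/3.
∫[0,1] (-u^2 + 5*u) du = 13/6.
Total area = 184/3 + 13/6 = 127/2.

127/2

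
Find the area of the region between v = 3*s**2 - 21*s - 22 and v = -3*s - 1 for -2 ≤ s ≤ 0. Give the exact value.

24

The difference (3*s**2 - 21*s - 22) - (-3*s - 1) = 3*s**2 - 18*s - 21 changes sign at s = -1 inside [-2, 0], so split the integral there.
∫[-2,-1] (3*s**2 - 18*s - 21) ds = 13.
∫[-1,0] (3*s**2 - 18*s - 21) ds = -11; the area of that piece is 11.
Total area = 13 + 11 = 24.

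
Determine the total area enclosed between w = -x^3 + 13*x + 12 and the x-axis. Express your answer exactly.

The curve meets the x-axis where -x^3 + 13*x + 12 = 0, i.e. -(x - 4)*(x + 1)*(x + 3) = 0, at x = -3, -1, 4.
On [-3, -1] the curve lies below the axis; ∫[-3,-1] (-x^3 + 13*x + 12) dx = -8, giving area 8.
On [-1, 4] the curve lies above the axis; ∫[-1,4] (-x^3 + 13*x + 12) dx = 375/4, giving area 375/4.
Total area = 8 + 375/4 = 407/4.

407/4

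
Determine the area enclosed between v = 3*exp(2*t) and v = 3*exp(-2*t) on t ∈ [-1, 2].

The difference (3*exp(2*t)) - (3*exp(-2*t)) = 3*exp(2*t) - 3*exp(-2*t) changes sign at t = 0 inside [-1, 2], so split the integral there.
∫[-1,0] (3*exp(2*t) - 3*exp(-2*t)) dt = -3*exp(2)/2 - 3*exp(-2)/2 + 3; the area of that piece is -3 + 3*exp(-2)/2 + 3*exp(2)/2.
∫[0,2] (3*exp(2*t) - 3*exp(-2*t)) dt = -3 + 3*exp(-4)/2 + 3*exp(4)/2.
Total area = (-3 + 3*exp(-2)/2 + 3*exp(2)/2) + (-3 + 3*exp(-4)/2 + 3*exp(4)/2) = -6 + 3*exp(-4)/2 + 3*exp(-2)/2 + 3*exp(2)/2 + 3*exp(4)/2.

-6 + 3*exp(-4)/2 + 3*exp(-2)/2 + 3*exp(2)/2 + 3*exp(4)/2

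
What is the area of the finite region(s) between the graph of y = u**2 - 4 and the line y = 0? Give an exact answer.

32/3

The curve meets the u-axis where u**2 - 4 = 0, i.e. (u - 2)*(u + 2) = 0, at u = -2, 2.
On [-2, 2] the curve lies below the axis; ∫[-2,2] (u**2 - 4) du = -32/3, giving area 32/3.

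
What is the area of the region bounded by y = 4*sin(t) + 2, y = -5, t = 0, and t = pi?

8 + 7*pi

On [0, pi], (4*sin(t) + 2) - (-5) = 4*sin(t) + 7 is ≥ 0 throughout, so the area is a single integral of |4*sin(t) + 7|.
∫[0,pi] (4*sin(t) + 7) dt = 8 + 7*pi.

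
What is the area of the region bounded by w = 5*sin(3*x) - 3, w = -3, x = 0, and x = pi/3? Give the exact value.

On [0, pi/3], (5*sin(3*x) - 3) - (-3) = 5*sin(3*x) is ≥ 0 throughout, so the area is a single integral of |5*sin(3*x)|.
∫[0,pi/3] (5*sin(3*x)) dx = 10/3.

10/3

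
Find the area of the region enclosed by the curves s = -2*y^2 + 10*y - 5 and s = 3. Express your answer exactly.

9

Both boundary curves give s as a function of y, so integrate with respect to y. Setting them equal: -2*y^2 + 10*y - 8 = 0, i.e. -2*(y - 4)*(y - 1) = 0, so they meet at y = 1, 4.
For y in [1, 4], s = -2*y^2 + 10*y - 5 is on the right; area = ∫[1,4] (-2*y^2 + 10*y - 8) dy = 9.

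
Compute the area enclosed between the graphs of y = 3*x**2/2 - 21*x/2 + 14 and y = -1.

Set the curves equal: 3*x**2/2 - 21*x/2 + 14 = -1, so 3*x**2/2 - 21*x/2 + 15 = 0, which factors as 3*(x - 5)*(x - 2)/2 = 0. The curves meet at x = 2, 5.
On [2, 5], y = -1 is on top; that piece has area ∫[2,5] (-(3*x**2/2 - 21*x/2 + 15)) dx = 27/4.

27/4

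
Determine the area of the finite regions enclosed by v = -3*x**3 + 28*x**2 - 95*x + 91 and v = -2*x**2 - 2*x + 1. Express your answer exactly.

37/4

Set the curves equal: -3*x**3 + 28*x**2 - 95*x + 91 = -2*x**2 - 2*x + 1, so -3*x**3 + 30*x**2 - 93*x + 90 = 0, which factors as -3*(x - 5)*(x - 3)*(x - 2) = 0. The curves meet at x = 2, 3, 5.
On [2, 3], v = -2*x**2 - 2*x + 1 is on top; that piece has area ∫[2,3] (-(-3*x**3 + 30*x**2 - 93*x + 90)) dx = 5/4.
On [3, 5], v = -3*x**3 + 28*x**2 - 95*x + 91 is on top; that piece has area ∫[3,5] (-3*x**3 + 30*x**2 - 93*x + 90) dx = 8.
Total enclosed area = 5/4 + 8 = 37/4.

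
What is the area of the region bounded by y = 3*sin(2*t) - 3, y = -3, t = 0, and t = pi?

The difference (3*sin(2*t) - 3) - (-3) = 3*sin(2*t) changes sign at t = pi/2 inside [0, pi], so split the integral there.
∫[0,pi/2] (3*sin(2*t)) dt = 3.
∫[pi/2,pi] (3*sin(2*t)) dt = -3; the area of that piece is 3.
Total area = 3 + 3 = 6.

6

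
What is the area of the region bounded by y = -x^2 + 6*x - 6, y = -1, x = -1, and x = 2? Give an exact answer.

The difference (-x^2 + 6*x - 6) - (-1) = -x^2 + 6*x - 5 changes sign at x = 1 inside [-1, 2], so split the integral there.
∫[-1,1] (-x^2 + 6*x - 5) dx = -32/3; the area of that piece is 32/3.
∫[1,2] (-x^2 + 6*x - 5) dx = 5/3.
Total area = 32/3 + 5/3 = 37/3.

37/3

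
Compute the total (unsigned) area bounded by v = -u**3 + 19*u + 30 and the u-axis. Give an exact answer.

The curve meets the u-axis where -u**3 + 19*u + 30 = 0, i.e. -(u - 5)*(u + 2)*(u + 3) = 0, at u = -3, -2, 5.
On [-3, -2] the curve lies below the axis; ∫[-3,-2] (-u**3 + 19*u + 30) du = -5/4, giving area 5/4.
On [-2, 5] the curve lies above the axis; ∫[-2,5] (-u**3 + 19*u + 30) du = 1029/4, giving area 1029/4.
Total area = 5/4 + 1029/4 = 517/2.

517/2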